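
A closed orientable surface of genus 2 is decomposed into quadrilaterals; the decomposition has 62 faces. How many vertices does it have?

χ = 2 − 2·2 = -2, and every face is a square so 4F = 2E.
E = 4·62/2 = 124. Then V = -2 + E − F = -2 + 124 − 62 = 60.

60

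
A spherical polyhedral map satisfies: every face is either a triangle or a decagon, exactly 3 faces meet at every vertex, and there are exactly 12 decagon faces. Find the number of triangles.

Let x be the number of triangles; then F = 12 + x.
Edge–face incidences: 2E = 10·12 + 3·x = 120 + 3x.
Every vertex has degree 3, so 3V = 2E.
Euler: V − E + F = 2 ⇒ (2E)/3 − E + (12 + x) = 2.
Multiply by 6: 2·(2E) − 3·(2E) + 6·(12 + x) = 12, i.e. 72 + 6x − (120 + 3x) = 12.
Collecting terms: 3x − 48 = 12, so 3x = 60, so x = 20.
Then 2E = 120 + 3·20 = 180, so E = 90, V = 2E/3 = 60, F = 12 + 20 = 32.

20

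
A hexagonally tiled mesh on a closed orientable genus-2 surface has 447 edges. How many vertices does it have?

296

χ = 2 − 2·2 = -2, and every face is a hexagon so 6F = 2E.
F = 2E/6 = 149. Then V = -2 + E − F = -2 + 447 − 149 = 296.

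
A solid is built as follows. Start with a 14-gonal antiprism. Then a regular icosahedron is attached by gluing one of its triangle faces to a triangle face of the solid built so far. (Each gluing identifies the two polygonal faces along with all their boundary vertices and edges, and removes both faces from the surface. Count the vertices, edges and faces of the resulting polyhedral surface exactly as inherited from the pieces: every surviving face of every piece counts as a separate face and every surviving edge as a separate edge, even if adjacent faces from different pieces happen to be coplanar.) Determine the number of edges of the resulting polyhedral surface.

A 14-gonal antiprism: V=28, E=56, F=30.
Attach a regular icosahedron (V=12, E=30, F=20) along a 3-gon: merge 3 vertices and 3 edges, delete both glued faces → V=37, E=83, F=48.
Check: V − E + F = 37 − 83 + 48 = 2.

83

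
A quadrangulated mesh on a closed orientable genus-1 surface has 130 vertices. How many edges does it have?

χ = 2 − 2·1 = 0, and every face is a square so 4F = 2E.
V − E + F = 0 with E = 4F/2 gives 130 − (4/2 − 1)·F = 0, so F = 130 and E = 260.

260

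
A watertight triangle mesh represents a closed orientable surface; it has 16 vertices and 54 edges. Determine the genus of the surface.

2

Every face is a triangle and each edge borders two faces, so 3F = 2·54, giving F = 36.
χ = V − E + F = 16 − 54 + 36 = -2.
For a closed orientable surface χ = 2 − 2g, so g = (2 − (-2))/2 = 2.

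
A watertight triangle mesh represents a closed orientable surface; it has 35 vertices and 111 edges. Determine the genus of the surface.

2

Every face is a triangle and each edge borders two faces, so 3F = 2·111, giving F = 74.
χ = V − E + F = 35 − 111 + 74 = -2.
For a closed orientable surface χ = 2 − 2g, so g = (2 − (-2))/2 = 2.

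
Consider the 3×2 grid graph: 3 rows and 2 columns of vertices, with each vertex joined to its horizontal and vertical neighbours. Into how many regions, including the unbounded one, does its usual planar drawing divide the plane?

The grid has V = 3·2 = 6 vertices and E = 3·1 + 2·2 = 7 edges.
F = 2 − V + E = 2 − 6 + 7 = 3.

3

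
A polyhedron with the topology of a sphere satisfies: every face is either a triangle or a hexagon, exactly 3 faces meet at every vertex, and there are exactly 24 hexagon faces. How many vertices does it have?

52

Let x be the number of triangles; then F = 24 + x.
Edge–face incidences: 2E = 6·24 + 3·x = 144 + 3x.
Every vertex has degree 3, so 3V = 2E.
Euler: V − E + F = 2 ⇒ (2E)/3 − E + (24 + x) = 2.
Multiply by 6: 2·(2E) − 3·(2E) + 6·(24 + x) = 12, i.e. 144 + 6x − (144 + 3x) = 12.
Collecting terms: 3x = 12, so x = 4.
Then 2E = 144 + 3·4 = 156, so E = 78, V = 2E/3 = 52, F = 24 + 4 = 28.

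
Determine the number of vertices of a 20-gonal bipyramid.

22

A bipyramid over an n-gon has 2n triangular faces and n + 2 vertices: V = 20 + 2 = 22, E = 3·20 = 60, F = 2·20 = 40.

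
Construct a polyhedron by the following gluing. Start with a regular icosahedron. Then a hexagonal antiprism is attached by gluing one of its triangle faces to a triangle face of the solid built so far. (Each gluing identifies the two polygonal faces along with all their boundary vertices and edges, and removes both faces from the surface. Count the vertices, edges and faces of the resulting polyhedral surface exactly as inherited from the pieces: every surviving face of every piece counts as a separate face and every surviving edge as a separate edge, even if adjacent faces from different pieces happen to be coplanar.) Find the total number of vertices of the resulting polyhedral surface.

21

A regular icosahedron: V=12, E=30, F=20.
Attach a hexagonal antiprism (V=12, E=24, F=14) along a 3-gon: merge 3 vertices and 3 edges, delete both glued faces → V=21, E=51, F=32.
Check: V − E + F = 21 − 51 + 32 = 2.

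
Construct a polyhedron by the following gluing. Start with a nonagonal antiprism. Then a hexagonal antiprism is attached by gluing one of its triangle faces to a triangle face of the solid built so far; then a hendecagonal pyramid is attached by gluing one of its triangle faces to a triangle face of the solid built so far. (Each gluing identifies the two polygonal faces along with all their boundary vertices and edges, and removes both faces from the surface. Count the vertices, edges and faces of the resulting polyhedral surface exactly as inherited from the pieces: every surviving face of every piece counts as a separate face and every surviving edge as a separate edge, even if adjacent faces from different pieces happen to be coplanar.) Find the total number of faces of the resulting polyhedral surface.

42

A nonagonal antiprism: V=18, E=36, F=20.
Attach a hexagonal antiprism (V=12, E=24, F=14) along a 3-gon: merge 3 vertices and 3 edges, delete both glued faces → V=27, E=57, F=32.
Attach a hendecagonal pyramid (V=12, E=22, F=12) along a 3-gon: merge 3 vertices and 3 edges, delete both glued faces → V=36, E=76, F=42.
Check: V − E + F = 36 − 76 + 42 = 2.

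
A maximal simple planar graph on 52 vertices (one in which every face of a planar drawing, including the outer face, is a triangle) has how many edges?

150

In a plane triangulation 3F = 2E and V − E + F = 2, so E = 3V − 6 = 3·52 − 6 = 150.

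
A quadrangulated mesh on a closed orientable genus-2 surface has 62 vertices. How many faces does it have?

χ = 2 − 2·2 = -2, and every face is a square so 4F = 2E.
V − E + F = -2 with E = 4F/2 gives 62 − (4/2 − 1)·F = -2, so F = 64 and E = 128.

64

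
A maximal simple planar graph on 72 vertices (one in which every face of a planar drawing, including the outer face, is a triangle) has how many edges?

In a plane triangulation 3F = 2E and V − E + F = 2, so E = 3V − 6 = 3·72 − 6 = 210.

210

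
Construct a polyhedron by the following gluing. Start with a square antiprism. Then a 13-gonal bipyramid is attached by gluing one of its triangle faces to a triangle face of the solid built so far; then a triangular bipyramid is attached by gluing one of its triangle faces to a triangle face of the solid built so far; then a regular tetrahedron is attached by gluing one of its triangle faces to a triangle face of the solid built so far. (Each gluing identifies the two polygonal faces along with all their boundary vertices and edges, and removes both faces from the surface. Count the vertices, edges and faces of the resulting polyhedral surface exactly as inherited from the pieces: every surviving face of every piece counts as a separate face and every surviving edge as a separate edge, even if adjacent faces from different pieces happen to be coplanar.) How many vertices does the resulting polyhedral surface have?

23

A square antiprism: V=8, E=16, F=10.
Attach a 13-gonal bipyramid (V=15, E=39, F=26) along a 3-gon: merge 3 vertices and 3 edges, delete both glued faces → V=20, E=52, F=34.
Attach a triangular bipyramid (V=5, E=9, F=6) along a 3-gon: merge 3 vertices and 3 edges, delete both glued faces → V=22, E=58, F=38.
Attach a regular tetrahedron (V=4, E=6, F=4) along a 3-gon: merge 3 vertices and 3 edges, delete both glued faces → V=23, E=61, F=40.
Check: V − E + F = 23 − 61 + 40 = 2.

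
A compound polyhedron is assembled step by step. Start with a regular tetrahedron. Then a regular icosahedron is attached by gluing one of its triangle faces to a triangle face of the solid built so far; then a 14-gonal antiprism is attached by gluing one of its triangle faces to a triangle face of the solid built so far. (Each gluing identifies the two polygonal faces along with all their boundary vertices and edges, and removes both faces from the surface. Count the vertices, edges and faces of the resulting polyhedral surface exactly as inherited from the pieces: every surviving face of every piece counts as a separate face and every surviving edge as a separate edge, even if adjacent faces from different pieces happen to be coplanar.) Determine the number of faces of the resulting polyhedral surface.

A regular tetrahedron: V=4, E=6, F=4.
Attach a regular icosahedron (V=12, E=30, F=20) along a 3-gon: merge 3 vertices and 3 edges, delete both glued faces → V=13, E=33, F=22.
Attach a 14-gonal antiprism (V=28, E=56, F=30) along a 3-gon: merge 3 vertices and 3 edges, delete both glued faces → V=38, E=86, F=50.
Check: V − E + F = 38 − 86 + 50 = 2.

50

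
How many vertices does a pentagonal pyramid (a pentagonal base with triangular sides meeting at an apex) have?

6

A pyramid on an n-gon base has one n-gon and n triangles: V = 5 + 1 = 6, E = 2·5 = 10, F = 5 + 1 = 6.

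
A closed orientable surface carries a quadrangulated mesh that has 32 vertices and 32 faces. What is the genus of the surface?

Every face is a square, so 2E = 4·32 = 128, giving E = 64.
χ = V − E + F = 32 − 64 + 32 = 0.
For a closed orientable surface χ = 2 − 2g, so g = (2 − (0))/2 = 1.

1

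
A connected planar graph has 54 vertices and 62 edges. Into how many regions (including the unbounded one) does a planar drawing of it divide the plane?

Euler's formula for a connected plane graph: V − E + F = 2, so F = 2 − 54 + 62 = 10.

10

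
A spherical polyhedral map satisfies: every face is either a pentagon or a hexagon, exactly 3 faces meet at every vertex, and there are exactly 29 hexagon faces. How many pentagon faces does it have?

12

Let x be the number of pentagons; then F = 29 + x.
Edge–face incidences: 2E = 6·29 + 5·x = 174 + 5x.
Every vertex has degree 3, so 3V = 2E.
Euler: V − E + F = 2 ⇒ (2E)/3 − E + (29 + x) = 2.
Multiply by 6: 2·(2E) − 3·(2E) + 6·(29 + x) = 12, i.e. 174 + 6x − (174 + 5x) = 12.
Collecting terms: x = 12.
Then 2E = 174 + 5·12 = 234, so E = 117, V = 2E/3 = 78, F = 29 + 12 = 41.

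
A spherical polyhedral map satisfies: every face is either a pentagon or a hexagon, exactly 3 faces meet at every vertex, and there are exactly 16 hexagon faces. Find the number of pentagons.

Let x be the number of pentagons; then F = 16 + x.
Edge–face incidences: 2E = 6·16 + 5·x = 96 + 5x.
Every vertex has degree 3, so 3V = 2E.
Euler: V − E + F = 2 ⇒ (2E)/3 − E + (16 + x) = 2.
Multiply by 6: 2·(2E) − 3·(2E) + 6·(16 + x) = 12, i.e. 96 + 6x − (96 + 5x) = 12.
Collecting terms: x = 12.
Then 2E = 96 + 5·12 = 156, so E = 78, V = 2E/3 = 52, F = 16 + 12 = 28.

12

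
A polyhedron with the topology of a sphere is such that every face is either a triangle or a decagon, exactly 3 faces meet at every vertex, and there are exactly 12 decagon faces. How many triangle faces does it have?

20

Let x be the number of triangles; then F = 12 + x.
Edge–face incidences: 2E = 10·12 + 3·x = 120 + 3x.
Every vertex has degree 3, so 3V = 2E.
Euler: V − E + F = 2 ⇒ (2E)/3 − E + (12 + x) = 2.
Multiply by 6: 2·(2E) − 3·(2E) + 6·(12 + x) = 12, i.e. 72 + 6x − (120 + 3x) = 12.
Collecting terms: 3x − 48 = 12, so 3x = 60, so x = 20.
Then 2E = 120 + 3·20 = 180, so E = 90, V = 2E/3 = 60, F = 12 + 20 = 32.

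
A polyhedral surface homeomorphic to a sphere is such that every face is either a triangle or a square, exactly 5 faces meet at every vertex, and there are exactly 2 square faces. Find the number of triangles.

Let x be the number of triangles; then F = 2 + x.
Edge–face incidences: 2E = 4·2 + 3·x = 8 + 3x.
Every vertex has degree 5, so 5V = 2E.
Euler: V − E + F = 2 ⇒ (2E)/5 − E + (2 + x) = 2.
Multiply by 10: 2·(2E) − 5·(2E) + 10·(2 + x) = 20, i.e. 20 + 10x − 3·(8 + 3x) = 20.
Collecting terms: x − 4 = 20, so x = 24.
Then 2E = 8 + 3·24 = 80, so E = 40, V = 2E/5 = 16, F = 2 + 24 = 26.

24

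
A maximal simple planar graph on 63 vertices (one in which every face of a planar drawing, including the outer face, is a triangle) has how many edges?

In a plane triangulation 3F = 2E and V − E + F = 2, so E = 3V − 6 = 3·63 − 6 = 183.

183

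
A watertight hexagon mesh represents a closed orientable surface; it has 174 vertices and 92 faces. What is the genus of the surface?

Every face is a hexagon, so 2E = 6·92 = 552, giving E = 276.
χ = V − E + F = 174 − 276 + 92 = -10.
For a closed orientable surface χ = 2 − 2g, so g = (2 − (-10))/2 = 6.

6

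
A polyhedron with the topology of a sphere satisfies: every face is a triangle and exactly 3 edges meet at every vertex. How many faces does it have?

Each face has 3 edges and each edge borders two faces, so 2E = 3F.
Each vertex has degree 3, so 3V = 2E and hence V = 3F/3.
Euler: V − E + F = 2 ⇒ (3F/3) − (3F/2) + F = 2.
Multiply by 6: (6 − 9 + 6)F = 12, i.e. 3F = 12.
So F = 4, E = 3·4/2 = 6, V = 3·4/3 = 4.

4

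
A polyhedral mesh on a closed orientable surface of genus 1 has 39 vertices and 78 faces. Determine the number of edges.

For a closed orientable surface of genus 1, χ = 2 − 2·1 = 0.
E = V + F − (0) = 39 + 78 − (0) = 117.

117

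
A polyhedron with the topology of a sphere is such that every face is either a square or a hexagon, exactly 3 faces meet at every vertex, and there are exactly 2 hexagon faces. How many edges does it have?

Let x be the number of squares; then F = 2 + x.
Edge–face incidences: 2E = 6·2 + 4·x = 12 + 4x.
Every vertex has degree 3, so 3V = 2E.
Euler: V − E + F = 2 ⇒ (2E)/3 − E + (2 + x) = 2.
Multiply by 6: 2·(2E) − 3·(2E) + 6·(2 + x) = 12, i.e. 12 + 6x − (12 + 4x) = 12.
Collecting terms: 2x = 12, so x = 6.
Then 2E = 12 + 4·6 = 36, so E = 18, V = 2E/3 = 12, F = 2 + 6 = 8.

18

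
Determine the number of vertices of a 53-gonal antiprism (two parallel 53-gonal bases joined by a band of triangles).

An antiprism on an n-gon has two n-gon caps and 2n triangles: V = 2·53 = 106, E = 4·53 = 212, F = 2·53 + 2 = 108.
Check: V − E + F = 106 − 212 + 108 = 2.

106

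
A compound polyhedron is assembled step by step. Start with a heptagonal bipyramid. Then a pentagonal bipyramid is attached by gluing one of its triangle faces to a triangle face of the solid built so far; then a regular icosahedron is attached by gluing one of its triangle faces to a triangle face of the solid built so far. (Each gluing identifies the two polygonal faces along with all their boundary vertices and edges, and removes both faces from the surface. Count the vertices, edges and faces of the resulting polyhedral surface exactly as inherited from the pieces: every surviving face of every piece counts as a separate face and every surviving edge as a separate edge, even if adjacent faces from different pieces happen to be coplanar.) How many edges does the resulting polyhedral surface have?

60

A heptagonal bipyramid: V=9, E=21, F=14.
Attach a pentagonal bipyramid (V=7, E=15, F=10) along a 3-gon: merge 3 vertices and 3 edges, delete both glued faces → V=13, E=33, F=22.
Attach a regular icosahedron (V=12, E=30, F=20) along a 3-gon: merge 3 vertices and 3 edges, delete both glued faces → V=22, E=60, F=40.
Check: V − E + F = 22 − 60 + 40 = 2.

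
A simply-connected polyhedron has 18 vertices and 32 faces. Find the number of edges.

48

Here V − E + F = 2.
E = V + F − (2) = 18 + 32 − (2) = 48.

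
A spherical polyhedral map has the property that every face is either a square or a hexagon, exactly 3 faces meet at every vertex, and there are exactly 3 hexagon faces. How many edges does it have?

21

Let x be the number of squares; then F = 3 + x.
Edge–face incidences: 2E = 6·3 + 4·x = 18 + 4x.
Every vertex has degree 3, so 3V = 2E.
Euler: V − E + F = 2 ⇒ (2E)/3 − E + (3 + x) = 2.
Multiply by 6: 2·(2E) − 3·(2E) + 6·(3 + x) = 12, i.e. 18 + 6x − (18 + 4x) = 12.
Collecting terms: 2x = 12, so x = 6.
Then 2E = 18 + 4·6 = 42, so E = 21, V = 2E/3 = 14, F = 3 + 6 = 9.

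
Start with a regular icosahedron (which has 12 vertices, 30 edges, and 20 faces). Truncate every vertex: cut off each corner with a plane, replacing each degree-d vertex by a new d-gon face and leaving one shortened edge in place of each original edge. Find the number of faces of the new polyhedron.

32

Truncation replaces each original edge-end by a new vertex, so V′ = 2E = 60.
Each original edge survives, and each old vertex of degree d contributes d new edges; summing degrees gives Σd = 2E, so E′ = E + 2E = 3E = 90.
Each original face survives and each original vertex becomes one new face: F′ = F + V = 32.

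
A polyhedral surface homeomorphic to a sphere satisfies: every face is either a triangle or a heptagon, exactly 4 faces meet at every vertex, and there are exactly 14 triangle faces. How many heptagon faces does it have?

Let x be the number of heptagons; then F = 14 + x.
Edge–face incidences: 2E = 3·14 + 7·x = 42 + 7x.
Every vertex has degree 4, so 4V = 2E.
Euler: V − E + F = 2 ⇒ (2E)/4 − E + (14 + x) = 2.
Multiply by 8: 2·(2E) − 4·(2E) + 8·(14 + x) = 16, i.e. 112 + 8x − 2·(42 + 7x) = 16.
Collecting terms: −6x + 28 = 16, so −6x = −12, so x = 2.
Then 2E = 42 + 7·2 = 56, so E = 28, V = 2E/4 = 14, F = 14 + 2 = 16.

2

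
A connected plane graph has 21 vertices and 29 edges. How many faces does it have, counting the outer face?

Euler's formula for a connected plane graph: V − E + F = 2, so F = 2 − 21 + 29 = 10.

10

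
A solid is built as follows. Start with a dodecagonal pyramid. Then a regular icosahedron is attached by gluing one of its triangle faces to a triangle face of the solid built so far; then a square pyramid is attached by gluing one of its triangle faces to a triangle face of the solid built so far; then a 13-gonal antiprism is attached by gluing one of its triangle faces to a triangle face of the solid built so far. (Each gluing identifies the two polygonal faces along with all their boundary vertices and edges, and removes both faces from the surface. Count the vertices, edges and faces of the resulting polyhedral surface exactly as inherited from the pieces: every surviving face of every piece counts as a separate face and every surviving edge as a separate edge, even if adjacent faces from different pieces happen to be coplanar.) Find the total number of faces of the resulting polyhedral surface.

A dodecagonal pyramid: V=13, E=24, F=13.
Attach a regular icosahedron (V=12, E=30, F=20) along a 3-gon: merge 3 vertices and 3 edges, delete both glued faces → V=22, E=51, F=31.
Attach a square pyramid (V=5, E=8, F=5) along a 3-gon: merge 3 vertices and 3 edges, delete both glued faces → V=24, E=56, F=34.
Attach a 13-gonal antiprism (V=26, E=52, F=28) along a 3-gon: merge 3 vertices and 3 edges, delete both glued faces → V=47, E=105, F=60.
Check: V − E + F = 47 − 105 + 60 = 2.

60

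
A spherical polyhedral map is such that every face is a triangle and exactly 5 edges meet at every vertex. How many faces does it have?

Each face has 3 edges and each edge borders two faces, so 2E = 3F.
Each vertex has degree 5, so 5V = 2E and hence V = 3F/5.
Euler: V − E + F = 2 ⇒ (3F/5) − (3F/2) + F = 2.
Multiply by 10: (6 − 15 + 10)F = 20, i.e. 1F = 20.
So F = 20, E = 3·20/2 = 30, V = 3·20/5 = 12.

20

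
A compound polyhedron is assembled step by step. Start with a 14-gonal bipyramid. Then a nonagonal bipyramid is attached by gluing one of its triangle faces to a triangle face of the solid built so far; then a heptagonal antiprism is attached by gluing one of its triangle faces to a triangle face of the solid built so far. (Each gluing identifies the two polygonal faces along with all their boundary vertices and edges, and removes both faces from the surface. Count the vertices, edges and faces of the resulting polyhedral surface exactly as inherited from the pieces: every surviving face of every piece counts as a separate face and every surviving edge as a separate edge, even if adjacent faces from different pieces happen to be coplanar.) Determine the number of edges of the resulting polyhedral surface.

A 14-gonal bipyramid: V=16, E=42, F=28.
Attach a nonagonal bipyramid (V=11, E=27, F=18) along a 3-gon: merge 3 vertices and 3 edges, delete both glued faces → V=24, E=66, F=44.
Attach a heptagonal antiprism (V=14, E=28, F=16) along a 3-gon: merge 3 vertices and 3 edges, delete both glued faces → V=35, E=91, F=58.
Check: V − E + F = 35 − 91 + 58 = 2.

91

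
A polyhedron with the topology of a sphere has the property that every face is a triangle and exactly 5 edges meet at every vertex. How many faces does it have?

20

Each face has 3 edges and each edge borders two faces, so 2E = 3F.
Each vertex has degree 5, so 5V = 2E and hence V = 3F/5.
Euler: V − E + F = 2 ⇒ (3F/5) − (3F/2) + F = 2.
Multiply by 10: (6 − 15 + 10)F = 20, i.e. 1F = 20.
So F = 20, E = 3·20/2 = 30, V = 3·20/5 = 12.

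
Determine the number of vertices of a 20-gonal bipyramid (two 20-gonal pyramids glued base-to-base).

A bipyramid over an n-gon has 2n triangular faces and n + 2 vertices: V = 20 + 2 = 22, E = 3·20 = 60, F = 2·20 = 40.
Check: V − E + F = 22 − 60 + 40 = 2.

22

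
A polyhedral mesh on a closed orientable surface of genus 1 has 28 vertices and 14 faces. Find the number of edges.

For a closed orientable surface of genus 1, χ = 2 − 2·1 = 0.
E = V + F − (0) = 28 + 14 − (0) = 42.

42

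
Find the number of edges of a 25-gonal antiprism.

An antiprism on an n-gon has two n-gon caps and 2n triangles: V = 2·25 = 50, E = 4·25 = 100, F = 2·25 + 2 = 52.

100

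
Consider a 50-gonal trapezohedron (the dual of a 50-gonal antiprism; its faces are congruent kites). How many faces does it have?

100

The n-trapezohedron (dual of the n-antiprism) has V = 2·50 + 2 = 102, E = 4·50 = 200, F = 2·50 = 100.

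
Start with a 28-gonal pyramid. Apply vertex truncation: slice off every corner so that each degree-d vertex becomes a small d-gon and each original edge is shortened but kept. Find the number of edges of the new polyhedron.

The base solid has V = 29, E = 56, F = 29.
Truncation replaces each original edge-end by a new vertex, so V′ = 2E = 112.
Each original edge survives, and each old vertex of degree d contributes d new edges; summing degrees gives Σd = 2E, so E′ = E + 2E = 3E = 168.
Each original face survives and each original vertex becomes one new face: F′ = F + V = 58.

168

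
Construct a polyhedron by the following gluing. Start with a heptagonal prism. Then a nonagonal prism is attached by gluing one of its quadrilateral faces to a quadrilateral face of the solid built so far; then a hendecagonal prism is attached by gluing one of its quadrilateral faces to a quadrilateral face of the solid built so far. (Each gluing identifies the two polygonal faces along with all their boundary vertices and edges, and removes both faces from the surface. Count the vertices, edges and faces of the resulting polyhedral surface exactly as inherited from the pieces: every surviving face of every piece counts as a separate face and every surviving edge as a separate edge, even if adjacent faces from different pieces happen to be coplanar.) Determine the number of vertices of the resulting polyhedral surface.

A heptagonal prism: V=14, E=21, F=9.
Attach a nonagonal prism (V=18, E=27, F=11) along a 4-gon: merge 4 vertices and 4 edges, delete both glued faces → V=28, E=44, F=18.
Attach a hendecagonal prism (V=22, E=33, F=13) along a 4-gon: merge 4 vertices and 4 edges, delete both glued faces → V=46, E=73, F=29.
Check: V − E + F = 46 − 73 + 29 = 2.

46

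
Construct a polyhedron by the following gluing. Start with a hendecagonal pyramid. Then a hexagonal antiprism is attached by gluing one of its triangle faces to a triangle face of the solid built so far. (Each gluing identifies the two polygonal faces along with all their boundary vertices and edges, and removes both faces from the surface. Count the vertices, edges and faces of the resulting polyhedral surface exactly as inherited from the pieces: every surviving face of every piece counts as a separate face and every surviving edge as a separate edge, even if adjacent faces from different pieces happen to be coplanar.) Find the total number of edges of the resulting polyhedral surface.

43

A hendecagonal pyramid: V=12, E=22, F=12.
Attach a hexagonal antiprism (V=12, E=24, F=14) along a 3-gon: merge 3 vertices and 3 edges, delete both glued faces → V=21, E=43, F=24.
Check: V − E + F = 21 − 43 + 24 = 2.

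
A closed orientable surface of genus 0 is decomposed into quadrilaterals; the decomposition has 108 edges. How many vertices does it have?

χ = 2 − 2·0 = 2, and every face is a square so 4F = 2E.
F = 2E/4 = 54. Then V = 2 + E − F = 2 + 108 − 54 = 56.

56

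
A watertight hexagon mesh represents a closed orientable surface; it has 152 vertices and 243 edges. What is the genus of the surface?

Every face is a hexagon and each edge borders two faces, so 6F = 2·243, giving F = 81.
χ = V − E + F = 152 − 243 + 81 = -10.
For a closed orientable surface χ = 2 − 2g, so g = (2 − (-10))/2 = 6.

6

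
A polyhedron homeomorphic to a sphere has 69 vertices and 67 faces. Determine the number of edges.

Here V − E + F = 2.
E = V + F − (2) = 69 + 67 − (2) = 134.

134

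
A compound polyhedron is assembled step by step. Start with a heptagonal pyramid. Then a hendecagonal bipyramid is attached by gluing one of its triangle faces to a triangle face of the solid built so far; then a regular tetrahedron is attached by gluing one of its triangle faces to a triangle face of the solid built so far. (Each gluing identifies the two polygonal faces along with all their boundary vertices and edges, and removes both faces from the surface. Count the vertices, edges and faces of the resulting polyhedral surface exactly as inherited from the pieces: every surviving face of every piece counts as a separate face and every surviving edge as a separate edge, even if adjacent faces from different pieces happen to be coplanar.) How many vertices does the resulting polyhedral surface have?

19

A heptagonal pyramid: V=8, E=14, F=8.
Attach a hendecagonal bipyramid (V=13, E=33, F=22) along a 3-gon: merge 3 vertices and 3 edges, delete both glued faces → V=18, E=44, F=28.
Attach a regular tetrahedron (V=4, E=6, F=4) along a 3-gon: merge 3 vertices and 3 edges, delete both glued faces → V=19, E=47, F=30.
Check: V − E + F = 19 − 47 + 30 = 2.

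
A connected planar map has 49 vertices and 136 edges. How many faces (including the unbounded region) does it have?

89

Euler's formula for a connected plane graph: V − E + F = 2, so F = 2 − 49 + 136 = 89.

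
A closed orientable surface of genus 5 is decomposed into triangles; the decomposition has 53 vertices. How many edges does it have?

183

χ = 2 − 2·5 = -8, and every face is a triangle so 3F = 2E.
V − E + F = -8 with E = 3F/2 gives 53 − (3/2 − 1)·F = -8, so F = 122 and E = 183.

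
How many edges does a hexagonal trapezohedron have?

24

The n-trapezohedron (dual of the n-antiprism) has V = 2·6 + 2 = 14, E = 4·6 = 24, F = 2·6 = 12.
Check: V − E + F = 14 − 24 + 12 = 2.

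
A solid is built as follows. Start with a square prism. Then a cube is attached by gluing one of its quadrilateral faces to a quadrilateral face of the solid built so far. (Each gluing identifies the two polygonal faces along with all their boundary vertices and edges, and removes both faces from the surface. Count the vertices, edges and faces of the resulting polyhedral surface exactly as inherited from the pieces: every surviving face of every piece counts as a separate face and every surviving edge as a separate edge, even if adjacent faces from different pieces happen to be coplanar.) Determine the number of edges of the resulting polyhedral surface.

20

A square prism: V=8, E=12, F=6.
Attach a cube (V=8, E=12, F=6) along a 4-gon: merge 4 vertices and 4 edges, delete both glued faces → V=12, E=20, F=10.
Check: V − E + F = 12 − 20 + 10 = 2.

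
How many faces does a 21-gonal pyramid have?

22

A pyramid on an n-gon base has one n-gon and n triangles: V = 21 + 1 = 22, E = 2·21 = 42, F = 21 + 1 = 22.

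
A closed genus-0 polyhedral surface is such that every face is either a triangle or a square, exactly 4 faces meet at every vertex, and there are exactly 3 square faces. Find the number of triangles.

Let x be the number of triangles; then F = 3 + x.
Edge–face incidences: 2E = 4·3 + 3·x = 12 + 3x.
Every vertex has degree 4, so 4V = 2E.
Euler: V − E + F = 2 ⇒ (2E)/4 − E + (3 + x) = 2.
Multiply by 8: 2·(2E) − 4·(2E) + 8·(3 + x) = 16, i.e. 24 + 8x − 2·(12 + 3x) = 16.
Collecting terms: 2x = 16, so x = 8.
Then 2E = 12 + 3·8 = 36, so E = 18, V = 2E/4 = 9, F = 3 + 8 = 11.

8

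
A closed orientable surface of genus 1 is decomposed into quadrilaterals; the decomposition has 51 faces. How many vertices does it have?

51

χ = 2 − 2·1 = 0, and every face is a square so 4F = 2E.
E = 4·51/2 = 102. Then V = 0 + E − F = 0 + 102 − 51 = 51.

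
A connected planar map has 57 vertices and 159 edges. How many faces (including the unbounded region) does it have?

Euler's formula for a connected plane graph: V − E + F = 2, so F = 2 − 57 + 159 = 104.

104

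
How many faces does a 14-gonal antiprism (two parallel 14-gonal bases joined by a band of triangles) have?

An antiprism on an n-gon has two n-gon caps and 2n triangles: V = 2·14 = 28, E = 4·14 = 56, F = 2·14 + 2 = 30.
Check: V − E + F = 28 − 56 + 30 = 2.

30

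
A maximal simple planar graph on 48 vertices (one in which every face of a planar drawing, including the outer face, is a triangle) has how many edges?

In a plane triangulation 3F = 2E and V − E + F = 2, so E = 3V − 6 = 3·48 − 6 = 138.

138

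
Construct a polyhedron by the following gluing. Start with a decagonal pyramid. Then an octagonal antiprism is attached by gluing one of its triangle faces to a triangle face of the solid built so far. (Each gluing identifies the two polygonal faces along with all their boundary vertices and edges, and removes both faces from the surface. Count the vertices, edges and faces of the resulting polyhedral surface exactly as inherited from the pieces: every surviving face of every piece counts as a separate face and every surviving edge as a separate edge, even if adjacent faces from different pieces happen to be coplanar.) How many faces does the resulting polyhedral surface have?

27

A decagonal pyramid: V=11, E=20, F=11.
Attach an octagonal antiprism (V=16, E=32, F=18) along a 3-gon: merge 3 vertices and 3 edges, delete both glued faces → V=24, E=49, F=27.
Check: V − E + F = 24 − 49 + 27 = 2.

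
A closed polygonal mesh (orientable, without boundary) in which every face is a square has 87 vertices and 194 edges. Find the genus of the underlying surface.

6

Every face is a square and each edge borders two faces, so 4F = 2·194, giving F = 97.
χ = V − E + F = 87 − 194 + 97 = -10.
For a closed orientable surface χ = 2 − 2g, so g = (2 − (-10))/2 = 6.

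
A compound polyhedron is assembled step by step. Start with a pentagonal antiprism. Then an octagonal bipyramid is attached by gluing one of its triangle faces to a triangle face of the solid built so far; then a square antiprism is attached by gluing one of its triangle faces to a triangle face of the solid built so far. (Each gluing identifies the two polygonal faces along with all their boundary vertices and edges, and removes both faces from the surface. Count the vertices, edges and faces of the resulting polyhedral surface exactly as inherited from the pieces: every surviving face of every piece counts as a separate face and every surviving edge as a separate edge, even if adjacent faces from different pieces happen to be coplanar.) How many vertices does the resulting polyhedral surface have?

22

A pentagonal antiprism: V=10, E=20, F=12.
Attach an octagonal bipyramid (V=10, E=24, F=16) along a 3-gon: merge 3 vertices and 3 edges, delete both glued faces → V=17, E=41, F=26.
Attach a square antiprism (V=8, E=16, F=10) along a 3-gon: merge 3 vertices and 3 edges, delete both glued faces → V=22, E=54, F=34.
Check: V − E + F = 22 − 54 + 34 = 2.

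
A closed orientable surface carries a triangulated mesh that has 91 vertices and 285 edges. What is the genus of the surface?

Every face is a triangle and each edge borders two faces, so 3F = 2·285, giving F = 190.
χ = V − E + F = 91 − 285 + 190 = -4.
For a closed orientable surface χ = 2 − 2g, so g = (2 − (-4))/2 = 3.

3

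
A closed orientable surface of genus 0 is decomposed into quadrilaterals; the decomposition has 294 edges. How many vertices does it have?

149

χ = 2 − 2·0 = 2, and every face is a square so 4F = 2E.
F = 2E/4 = 147. Then V = 2 + E − F = 2 + 294 − 147 = 149.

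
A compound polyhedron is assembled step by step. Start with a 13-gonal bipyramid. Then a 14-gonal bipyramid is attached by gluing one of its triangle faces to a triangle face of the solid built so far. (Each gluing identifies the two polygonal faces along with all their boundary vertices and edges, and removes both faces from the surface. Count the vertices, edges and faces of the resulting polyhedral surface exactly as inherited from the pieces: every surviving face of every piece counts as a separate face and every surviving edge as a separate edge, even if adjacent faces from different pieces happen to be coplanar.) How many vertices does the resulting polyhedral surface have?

A 13-gonal bipyramid: V=15, E=39, F=26.
Attach a 14-gonal bipyramid (V=16, E=42, F=28) along a 3-gon: merge 3 vertices and 3 edges, delete both glued faces → V=28, E=78, F=52.
Check: V − E + F = 28 − 78 + 52 = 2.

28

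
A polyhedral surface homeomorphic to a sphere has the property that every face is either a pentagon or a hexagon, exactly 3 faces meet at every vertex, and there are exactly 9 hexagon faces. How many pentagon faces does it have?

Let x be the number of pentagons; then F = 9 + x.
Edge–face incidences: 2E = 6·9 + 5·x = 54 + 5x.
Every vertex has degree 3, so 3V = 2E.
Euler: V − E + F = 2 ⇒ (2E)/3 − E + (9 + x) = 2.
Multiply by 6: 2·(2E) − 3·(2E) + 6·(9 + x) = 12, i.e. 54 + 6x − (54 + 5x) = 12.
Collecting terms: x = 12.
Then 2E = 54 + 5·12 = 114, so E = 57, V = 2E/3 = 38, F = 9 + 12 = 21.

12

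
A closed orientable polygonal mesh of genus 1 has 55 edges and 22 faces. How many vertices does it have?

33

For a closed orientable surface of genus 1, χ = 2 − 2·1 = 0.
V = 0 + E − F = 0 + 55 − 22 = 33.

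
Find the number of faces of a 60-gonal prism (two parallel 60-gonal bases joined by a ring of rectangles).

A prism on an n-gon has two n-gon bases and n rectangular sides: V = 2·60 = 120, E = 3·60 = 180, F = 60 + 2 = 62.

62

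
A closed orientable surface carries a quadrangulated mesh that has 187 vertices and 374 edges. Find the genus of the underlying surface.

Every face is a square and each edge borders two faces, so 4F = 2·374, giving F = 187.
χ = V − E + F = 187 − 374 + 187 = 0.
For a closed orientable surface χ = 2 − 2g, so g = (2 − (0))/2 = 1.

1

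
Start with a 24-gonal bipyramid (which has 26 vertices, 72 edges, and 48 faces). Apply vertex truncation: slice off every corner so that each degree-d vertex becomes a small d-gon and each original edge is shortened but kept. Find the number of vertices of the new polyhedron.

Truncation replaces each original edge-end by a new vertex, so V′ = 2E = 144.
Each original edge survives, and each old vertex of degree d contributes d new edges; summing degrees gives Σd = 2E, so E′ = E + 2E = 3E = 216.
Each original face survives and each original vertex becomes one new face: F′ = F + V = 74.

144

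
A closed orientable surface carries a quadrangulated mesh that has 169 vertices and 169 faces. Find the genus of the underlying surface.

1

Every face is a square, so 2E = 4·169 = 676, giving E = 338.
χ = V − E + F = 169 − 338 + 169 = 0.
For a closed orientable surface χ = 2 − 2g, so g = (2 − (0))/2 = 1.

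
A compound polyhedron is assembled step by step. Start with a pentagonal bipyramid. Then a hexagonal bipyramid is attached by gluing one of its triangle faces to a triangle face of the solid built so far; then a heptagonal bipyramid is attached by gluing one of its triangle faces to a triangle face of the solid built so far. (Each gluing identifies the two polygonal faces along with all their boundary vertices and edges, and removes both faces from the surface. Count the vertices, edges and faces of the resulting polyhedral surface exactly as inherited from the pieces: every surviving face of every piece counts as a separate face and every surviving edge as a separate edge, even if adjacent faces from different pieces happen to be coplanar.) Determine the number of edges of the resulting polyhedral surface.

48

A pentagonal bipyramid: V=7, E=15, F=10.
Attach a hexagonal bipyramid (V=8, E=18, F=12) along a 3-gon: merge 3 vertices and 3 edges, delete both glued faces → V=12, E=30, F=20.
Attach a heptagonal bipyramid (V=9, E=21, F=14) along a 3-gon: merge 3 vertices and 3 edges, delete both glued faces → V=18, E=48, F=32.
Check: V − E + F = 18 − 48 + 32 = 2.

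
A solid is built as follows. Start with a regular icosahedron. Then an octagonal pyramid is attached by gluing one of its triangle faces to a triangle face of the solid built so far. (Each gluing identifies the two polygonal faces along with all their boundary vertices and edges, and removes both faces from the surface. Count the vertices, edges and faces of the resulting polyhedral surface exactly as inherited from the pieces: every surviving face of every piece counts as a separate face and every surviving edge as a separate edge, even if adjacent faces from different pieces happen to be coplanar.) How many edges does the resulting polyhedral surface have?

43

A regular icosahedron: V=12, E=30, F=20.
Attach an octagonal pyramid (V=9, E=16, F=9) along a 3-gon: merge 3 vertices and 3 edges, delete both glued faces → V=18, E=43, F=27.
Check: V − E + F = 18 − 43 + 27 = 2.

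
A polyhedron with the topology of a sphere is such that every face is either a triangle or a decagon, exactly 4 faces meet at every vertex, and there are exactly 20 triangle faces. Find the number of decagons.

2

Let x be the number of decagons; then F = 20 + x.
Edge–face incidences: 2E = 3·20 + 10·x = 60 + 10x.
Every vertex has degree 4, so 4V = 2E.
Euler: V − E + F = 2 ⇒ (2E)/4 − E + (20 + x) = 2.
Multiply by 8: 2·(2E) − 4·(2E) + 8·(20 + x) = 16, i.e. 160 + 8x − 2·(60 + 10x) = 16.
Collecting terms: −12x + 40 = 16, so −12x = −24, so x = 2.
Then 2E = 60 + 10·2 = 80, so E = 40, V = 2E/4 = 20, F = 20 + 2 = 22.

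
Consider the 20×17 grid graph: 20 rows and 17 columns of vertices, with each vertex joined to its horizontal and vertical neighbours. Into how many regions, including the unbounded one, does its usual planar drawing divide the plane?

305

The grid has V = 20·17 = 340 vertices and E = 20·16 + 17·19 = 643 edges.
F = 2 − V + E = 2 − 340 + 643 = 305.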